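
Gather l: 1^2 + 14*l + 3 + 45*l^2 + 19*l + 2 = 45*l^2 + 33*l + 6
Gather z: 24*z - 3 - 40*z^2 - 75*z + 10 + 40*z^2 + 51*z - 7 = 0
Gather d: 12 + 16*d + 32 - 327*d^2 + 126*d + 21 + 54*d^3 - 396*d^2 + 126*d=54*d^3 - 723*d^2 + 268*d + 65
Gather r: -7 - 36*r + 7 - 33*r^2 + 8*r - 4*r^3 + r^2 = -4*r^3 - 32*r^2 - 28*r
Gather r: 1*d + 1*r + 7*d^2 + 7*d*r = 7*d^2 + d + r*(7*d + 1)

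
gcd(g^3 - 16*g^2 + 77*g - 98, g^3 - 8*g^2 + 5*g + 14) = g^2 - 9*g + 14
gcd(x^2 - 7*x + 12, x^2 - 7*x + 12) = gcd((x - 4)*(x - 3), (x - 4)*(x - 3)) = x^2 - 7*x + 12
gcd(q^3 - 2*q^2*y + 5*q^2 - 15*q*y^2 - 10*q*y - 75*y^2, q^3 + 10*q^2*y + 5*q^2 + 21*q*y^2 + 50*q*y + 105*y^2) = q^2 + 3*q*y + 5*q + 15*y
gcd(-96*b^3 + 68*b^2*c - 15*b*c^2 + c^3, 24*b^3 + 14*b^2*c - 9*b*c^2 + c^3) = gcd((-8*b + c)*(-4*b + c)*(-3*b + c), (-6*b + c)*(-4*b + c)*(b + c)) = 4*b - c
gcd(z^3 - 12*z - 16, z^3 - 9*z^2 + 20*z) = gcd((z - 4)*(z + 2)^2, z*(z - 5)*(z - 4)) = z - 4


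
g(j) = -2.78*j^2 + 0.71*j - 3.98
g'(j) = 0.71 - 5.56*j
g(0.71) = -4.88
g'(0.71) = -3.24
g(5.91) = -96.88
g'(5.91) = -32.15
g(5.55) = -85.67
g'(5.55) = -30.15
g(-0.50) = -5.03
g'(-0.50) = 3.49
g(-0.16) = -4.16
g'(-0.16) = 1.60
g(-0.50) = -5.03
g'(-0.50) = 3.49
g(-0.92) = -6.99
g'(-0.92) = 5.83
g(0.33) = -4.05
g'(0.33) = -1.12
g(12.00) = -395.78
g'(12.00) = -66.01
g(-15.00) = -640.13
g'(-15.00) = 84.11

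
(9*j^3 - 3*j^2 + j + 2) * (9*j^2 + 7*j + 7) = 81*j^5 + 36*j^4 + 51*j^3 + 4*j^2 + 21*j + 14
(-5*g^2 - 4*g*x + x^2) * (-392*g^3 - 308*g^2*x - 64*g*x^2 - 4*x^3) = 1960*g^5 + 3108*g^4*x + 1160*g^3*x^2 - 32*g^2*x^3 - 48*g*x^4 - 4*x^5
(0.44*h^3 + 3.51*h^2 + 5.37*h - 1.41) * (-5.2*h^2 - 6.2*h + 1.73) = -2.288*h^5 - 20.98*h^4 - 48.9248*h^3 - 19.8897*h^2 + 18.0321*h - 2.4393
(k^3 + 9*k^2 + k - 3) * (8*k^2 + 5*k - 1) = 8*k^5 + 77*k^4 + 52*k^3 - 28*k^2 - 16*k + 3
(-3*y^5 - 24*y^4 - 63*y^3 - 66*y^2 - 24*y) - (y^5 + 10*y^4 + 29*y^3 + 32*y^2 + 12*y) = -4*y^5 - 34*y^4 - 92*y^3 - 98*y^2 - 36*y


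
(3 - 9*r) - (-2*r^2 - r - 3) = 2*r^2 - 8*r + 6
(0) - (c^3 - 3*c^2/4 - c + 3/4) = -c^3 + 3*c^2/4 + c - 3/4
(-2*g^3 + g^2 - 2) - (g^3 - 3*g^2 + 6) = -3*g^3 + 4*g^2 - 8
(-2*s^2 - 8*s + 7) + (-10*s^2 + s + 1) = -12*s^2 - 7*s + 8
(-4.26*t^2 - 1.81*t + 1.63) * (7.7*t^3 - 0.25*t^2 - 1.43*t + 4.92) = -32.802*t^5 - 12.872*t^4 + 19.0953*t^3 - 18.7784*t^2 - 11.2361*t + 8.0196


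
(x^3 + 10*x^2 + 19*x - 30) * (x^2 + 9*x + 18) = x^5 + 19*x^4 + 127*x^3 + 321*x^2 + 72*x - 540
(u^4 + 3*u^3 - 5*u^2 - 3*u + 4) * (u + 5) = u^5 + 8*u^4 + 10*u^3 - 28*u^2 - 11*u + 20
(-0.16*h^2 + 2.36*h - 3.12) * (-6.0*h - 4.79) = 0.96*h^3 - 13.3936*h^2 + 7.4156*h + 14.9448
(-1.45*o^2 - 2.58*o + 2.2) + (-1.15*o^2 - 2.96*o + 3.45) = -2.6*o^2 - 5.54*o + 5.65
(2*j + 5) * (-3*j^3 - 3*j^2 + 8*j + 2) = -6*j^4 - 21*j^3 + j^2 + 44*j + 10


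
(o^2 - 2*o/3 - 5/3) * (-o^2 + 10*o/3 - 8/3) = -o^4 + 4*o^3 - 29*o^2/9 - 34*o/9 + 40/9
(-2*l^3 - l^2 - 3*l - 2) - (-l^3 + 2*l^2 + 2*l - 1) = -l^3 - 3*l^2 - 5*l - 1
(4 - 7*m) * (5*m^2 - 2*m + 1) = -35*m^3 + 34*m^2 - 15*m + 4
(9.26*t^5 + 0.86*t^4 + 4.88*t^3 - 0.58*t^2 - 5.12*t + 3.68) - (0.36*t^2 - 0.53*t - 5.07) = 9.26*t^5 + 0.86*t^4 + 4.88*t^3 - 0.94*t^2 - 4.59*t + 8.75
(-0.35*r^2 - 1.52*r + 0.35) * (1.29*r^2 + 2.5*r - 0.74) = -0.4515*r^4 - 2.8358*r^3 - 3.0895*r^2 + 1.9998*r - 0.259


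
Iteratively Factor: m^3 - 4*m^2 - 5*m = (m - 5)*(m^2 + m) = (m - 5)*(m + 1)*(m)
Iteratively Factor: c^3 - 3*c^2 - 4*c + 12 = (c - 2)*(c^2 - c - 6) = (c - 2)*(c + 2)*(c - 3)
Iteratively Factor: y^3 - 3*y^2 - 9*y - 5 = (y + 1)*(y^2 - 4*y - 5) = (y + 1)^2*(y - 5)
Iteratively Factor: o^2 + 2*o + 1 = (o + 1)*(o + 1)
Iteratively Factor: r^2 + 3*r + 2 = (r + 1)*(r + 2)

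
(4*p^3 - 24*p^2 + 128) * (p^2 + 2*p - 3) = 4*p^5 - 16*p^4 - 60*p^3 + 200*p^2 + 256*p - 384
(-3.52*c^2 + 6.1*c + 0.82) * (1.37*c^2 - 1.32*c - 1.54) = -4.8224*c^4 + 13.0034*c^3 - 1.5078*c^2 - 10.4764*c - 1.2628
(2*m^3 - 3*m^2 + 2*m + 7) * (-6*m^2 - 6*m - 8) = -12*m^5 + 6*m^4 - 10*m^3 - 30*m^2 - 58*m - 56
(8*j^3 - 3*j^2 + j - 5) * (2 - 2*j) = -16*j^4 + 22*j^3 - 8*j^2 + 12*j - 10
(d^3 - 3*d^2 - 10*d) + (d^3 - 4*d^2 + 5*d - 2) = 2*d^3 - 7*d^2 - 5*d - 2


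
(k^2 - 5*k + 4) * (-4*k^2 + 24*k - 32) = -4*k^4 + 44*k^3 - 168*k^2 + 256*k - 128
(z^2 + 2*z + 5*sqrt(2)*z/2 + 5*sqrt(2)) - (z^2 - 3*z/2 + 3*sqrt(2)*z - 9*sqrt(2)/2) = -sqrt(2)*z/2 + 7*z/2 + 19*sqrt(2)/2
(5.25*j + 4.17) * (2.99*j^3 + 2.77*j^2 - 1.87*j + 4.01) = 15.6975*j^4 + 27.0108*j^3 + 1.7334*j^2 + 13.2546*j + 16.7217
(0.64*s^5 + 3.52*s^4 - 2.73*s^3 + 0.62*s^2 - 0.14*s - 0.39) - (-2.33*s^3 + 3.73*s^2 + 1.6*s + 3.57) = 0.64*s^5 + 3.52*s^4 - 0.4*s^3 - 3.11*s^2 - 1.74*s - 3.96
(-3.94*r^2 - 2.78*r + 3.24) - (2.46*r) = -3.94*r^2 - 5.24*r + 3.24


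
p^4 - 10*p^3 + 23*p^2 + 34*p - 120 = (p - 5)*(p - 4)*(p - 3)*(p + 2)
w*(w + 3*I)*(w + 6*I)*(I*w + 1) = I*w^4 - 8*w^3 - 9*I*w^2 - 18*w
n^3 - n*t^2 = n*(n - t)*(n + t)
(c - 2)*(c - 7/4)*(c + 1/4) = c^3 - 7*c^2/2 + 41*c/16 + 7/8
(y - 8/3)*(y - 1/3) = y^2 - 3*y + 8/9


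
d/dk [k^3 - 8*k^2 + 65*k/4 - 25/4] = 3*k^2 - 16*k + 65/4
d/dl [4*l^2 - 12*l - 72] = 8*l - 12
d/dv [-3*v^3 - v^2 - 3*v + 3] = -9*v^2 - 2*v - 3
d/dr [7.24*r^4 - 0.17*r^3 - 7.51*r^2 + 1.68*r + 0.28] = 28.96*r^3 - 0.51*r^2 - 15.02*r + 1.68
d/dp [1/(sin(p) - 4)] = -cos(p)/(sin(p) - 4)^2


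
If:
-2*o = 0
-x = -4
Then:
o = 0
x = 4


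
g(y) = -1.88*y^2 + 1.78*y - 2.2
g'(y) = 1.78 - 3.76*y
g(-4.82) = -54.46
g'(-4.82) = 19.90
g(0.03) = -2.15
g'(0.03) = 1.67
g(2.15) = -7.06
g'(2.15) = -6.30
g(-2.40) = -17.30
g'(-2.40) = 10.80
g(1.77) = -4.94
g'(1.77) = -4.88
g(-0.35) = -3.05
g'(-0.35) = 3.10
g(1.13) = -2.59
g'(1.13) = -2.47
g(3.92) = -24.11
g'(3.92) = -12.96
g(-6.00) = -80.56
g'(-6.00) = 24.34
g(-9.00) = -170.50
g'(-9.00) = 35.62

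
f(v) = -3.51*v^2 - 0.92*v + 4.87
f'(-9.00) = 62.26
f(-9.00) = -271.16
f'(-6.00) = 41.20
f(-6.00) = -115.97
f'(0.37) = -3.52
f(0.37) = 4.05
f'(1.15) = -8.99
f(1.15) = -0.83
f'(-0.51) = 2.66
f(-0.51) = 4.43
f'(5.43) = -39.04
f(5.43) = -103.62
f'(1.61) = -12.22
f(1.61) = -5.71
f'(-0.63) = 3.50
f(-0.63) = 4.06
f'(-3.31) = 22.32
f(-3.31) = -30.54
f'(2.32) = -17.21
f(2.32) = -16.16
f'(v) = -7.02*v - 0.92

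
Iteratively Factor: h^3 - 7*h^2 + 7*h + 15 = (h - 3)*(h^2 - 4*h - 5) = (h - 5)*(h - 3)*(h + 1)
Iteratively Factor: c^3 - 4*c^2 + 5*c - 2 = (c - 2)*(c^2 - 2*c + 1) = (c - 2)*(c - 1)*(c - 1)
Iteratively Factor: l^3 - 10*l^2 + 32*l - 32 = (l - 4)*(l^2 - 6*l + 8) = (l - 4)^2*(l - 2)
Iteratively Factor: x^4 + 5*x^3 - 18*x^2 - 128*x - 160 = (x + 4)*(x^3 + x^2 - 22*x - 40) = (x + 4)^2*(x^2 - 3*x - 10) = (x + 2)*(x + 4)^2*(x - 5)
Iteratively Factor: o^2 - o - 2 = (o - 2)*(o + 1)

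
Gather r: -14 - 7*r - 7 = -7*r - 21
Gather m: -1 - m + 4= 3 - m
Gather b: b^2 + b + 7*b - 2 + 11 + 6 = b^2 + 8*b + 15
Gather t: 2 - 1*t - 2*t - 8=-3*t - 6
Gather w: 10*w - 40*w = -30*w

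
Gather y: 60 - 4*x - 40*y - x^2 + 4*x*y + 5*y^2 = -x^2 - 4*x + 5*y^2 + y*(4*x - 40) + 60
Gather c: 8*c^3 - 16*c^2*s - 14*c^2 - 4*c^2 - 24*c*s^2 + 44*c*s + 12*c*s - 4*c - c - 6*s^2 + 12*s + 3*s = 8*c^3 + c^2*(-16*s - 18) + c*(-24*s^2 + 56*s - 5) - 6*s^2 + 15*s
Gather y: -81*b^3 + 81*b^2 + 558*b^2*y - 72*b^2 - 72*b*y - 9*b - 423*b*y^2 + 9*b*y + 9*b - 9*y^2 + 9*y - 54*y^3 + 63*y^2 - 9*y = -81*b^3 + 9*b^2 - 54*y^3 + y^2*(54 - 423*b) + y*(558*b^2 - 63*b)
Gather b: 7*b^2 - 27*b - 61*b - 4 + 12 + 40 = 7*b^2 - 88*b + 48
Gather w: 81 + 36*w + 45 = 36*w + 126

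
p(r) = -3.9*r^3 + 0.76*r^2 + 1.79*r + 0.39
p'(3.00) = -98.95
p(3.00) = -92.70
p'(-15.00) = -2653.51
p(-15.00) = 13307.04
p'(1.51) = -22.59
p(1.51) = -8.60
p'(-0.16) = 1.25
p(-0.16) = 0.14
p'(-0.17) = 1.19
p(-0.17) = 0.13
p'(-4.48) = -239.84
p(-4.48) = 358.29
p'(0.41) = 0.45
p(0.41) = 0.98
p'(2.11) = -47.09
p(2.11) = -29.09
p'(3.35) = -124.42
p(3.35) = -131.71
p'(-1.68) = -33.79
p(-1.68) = 18.02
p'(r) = -11.7*r^2 + 1.52*r + 1.79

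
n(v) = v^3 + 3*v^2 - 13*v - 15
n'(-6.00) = 59.00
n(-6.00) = -45.00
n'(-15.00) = 572.00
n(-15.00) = -2520.00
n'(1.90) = 9.23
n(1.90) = -22.01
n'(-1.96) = -13.24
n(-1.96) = 14.48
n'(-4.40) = 18.68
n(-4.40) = 15.10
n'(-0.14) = -13.78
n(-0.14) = -13.12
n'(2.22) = 15.11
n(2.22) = -18.13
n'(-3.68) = 5.55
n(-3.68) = 23.63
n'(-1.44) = -15.42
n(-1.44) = 6.95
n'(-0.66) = -15.65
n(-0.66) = -5.40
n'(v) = 3*v^2 + 6*v - 13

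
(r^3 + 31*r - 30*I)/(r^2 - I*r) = r + I + 30/r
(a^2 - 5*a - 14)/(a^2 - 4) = (a - 7)/(a - 2)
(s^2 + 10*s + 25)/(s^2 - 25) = (s + 5)/(s - 5)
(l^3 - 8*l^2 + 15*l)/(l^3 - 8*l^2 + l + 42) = l*(l - 5)/(l^2 - 5*l - 14)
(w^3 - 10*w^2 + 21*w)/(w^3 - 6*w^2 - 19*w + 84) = w/(w + 4)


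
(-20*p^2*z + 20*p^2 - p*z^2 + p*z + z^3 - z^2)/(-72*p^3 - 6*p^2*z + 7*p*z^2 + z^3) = (-5*p*z + 5*p + z^2 - z)/(-18*p^2 + 3*p*z + z^2)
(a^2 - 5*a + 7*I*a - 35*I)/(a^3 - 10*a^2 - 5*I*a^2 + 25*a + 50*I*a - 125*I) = (a + 7*I)/(a^2 - 5*a*(1 + I) + 25*I)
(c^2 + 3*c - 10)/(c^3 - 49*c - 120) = (c - 2)/(c^2 - 5*c - 24)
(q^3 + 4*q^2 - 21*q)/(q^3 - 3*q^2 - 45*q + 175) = q*(q - 3)/(q^2 - 10*q + 25)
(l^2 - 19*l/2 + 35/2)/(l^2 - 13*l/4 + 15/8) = 4*(l - 7)/(4*l - 3)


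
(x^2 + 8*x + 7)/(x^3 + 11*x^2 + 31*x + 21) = 1/(x + 3)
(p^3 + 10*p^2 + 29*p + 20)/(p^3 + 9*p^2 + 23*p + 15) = (p + 4)/(p + 3)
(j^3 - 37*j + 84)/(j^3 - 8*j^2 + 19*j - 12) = (j + 7)/(j - 1)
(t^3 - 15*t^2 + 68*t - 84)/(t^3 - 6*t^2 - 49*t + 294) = (t - 2)/(t + 7)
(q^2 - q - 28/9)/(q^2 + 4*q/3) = (q - 7/3)/q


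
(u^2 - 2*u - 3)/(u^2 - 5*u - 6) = (u - 3)/(u - 6)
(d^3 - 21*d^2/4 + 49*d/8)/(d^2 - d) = (8*d^2 - 42*d + 49)/(8*(d - 1))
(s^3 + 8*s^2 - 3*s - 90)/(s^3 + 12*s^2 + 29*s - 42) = (s^2 + 2*s - 15)/(s^2 + 6*s - 7)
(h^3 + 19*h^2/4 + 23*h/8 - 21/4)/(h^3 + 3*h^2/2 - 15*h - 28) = (h - 3/4)/(h - 4)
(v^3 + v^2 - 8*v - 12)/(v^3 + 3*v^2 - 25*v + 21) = (v^2 + 4*v + 4)/(v^2 + 6*v - 7)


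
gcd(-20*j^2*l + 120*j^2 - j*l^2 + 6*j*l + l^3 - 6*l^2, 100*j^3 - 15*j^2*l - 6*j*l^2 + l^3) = 20*j^2 + j*l - l^2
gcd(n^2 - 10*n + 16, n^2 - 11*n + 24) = n - 8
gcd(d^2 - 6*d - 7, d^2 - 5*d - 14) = d - 7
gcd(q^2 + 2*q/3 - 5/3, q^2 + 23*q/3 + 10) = q + 5/3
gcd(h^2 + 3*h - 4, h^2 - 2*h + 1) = h - 1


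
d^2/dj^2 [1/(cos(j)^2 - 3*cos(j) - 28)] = (4*sin(j)^4 - 123*sin(j)^2 - 291*cos(j)/4 - 9*cos(3*j)/4 + 45)/(sin(j)^2 + 3*cos(j) + 27)^3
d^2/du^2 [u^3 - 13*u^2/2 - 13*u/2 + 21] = 6*u - 13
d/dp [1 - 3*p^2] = -6*p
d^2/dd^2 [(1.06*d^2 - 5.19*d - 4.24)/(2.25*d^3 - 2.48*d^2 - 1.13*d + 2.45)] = (10.7325*d^6 - 157.64625*d^5 - 67.6485*d^4 + 200.56831*d^3 + 290.176884*d^2 - 120.261696*d - 78.364322)/(11.390625*d^9 - 37.665*d^8 + 24.353325*d^7 + 59.788783*d^6 - 94.256781*d^5 - 1.66944599999999*d^4 + 80.269258*d^3 - 35.273385*d^2 - 20.348475*d + 14.706125)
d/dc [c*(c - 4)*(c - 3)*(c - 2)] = 4*c^3 - 27*c^2 + 52*c - 24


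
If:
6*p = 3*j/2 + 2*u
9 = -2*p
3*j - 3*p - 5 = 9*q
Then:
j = -4*u/3 - 18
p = -9/2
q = -4*u/9 - 91/18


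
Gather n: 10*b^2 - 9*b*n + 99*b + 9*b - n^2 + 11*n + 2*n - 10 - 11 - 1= 10*b^2 + 108*b - n^2 + n*(13 - 9*b) - 22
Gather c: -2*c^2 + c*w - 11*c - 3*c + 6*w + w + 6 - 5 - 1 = -2*c^2 + c*(w - 14) + 7*w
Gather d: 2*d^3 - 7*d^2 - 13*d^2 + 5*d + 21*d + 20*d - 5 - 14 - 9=2*d^3 - 20*d^2 + 46*d - 28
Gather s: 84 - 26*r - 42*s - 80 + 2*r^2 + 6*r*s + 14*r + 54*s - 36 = 2*r^2 - 12*r + s*(6*r + 12) - 32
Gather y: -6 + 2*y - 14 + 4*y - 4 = 6*y - 24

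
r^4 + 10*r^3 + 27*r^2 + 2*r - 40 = (r - 1)*(r + 2)*(r + 4)*(r + 5)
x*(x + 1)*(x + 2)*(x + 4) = x^4 + 7*x^3 + 14*x^2 + 8*x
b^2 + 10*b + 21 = (b + 3)*(b + 7)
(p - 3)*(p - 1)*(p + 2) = p^3 - 2*p^2 - 5*p + 6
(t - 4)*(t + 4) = t^2 - 16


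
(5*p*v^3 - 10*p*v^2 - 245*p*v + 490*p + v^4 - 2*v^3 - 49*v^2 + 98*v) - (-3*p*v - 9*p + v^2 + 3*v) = 5*p*v^3 - 10*p*v^2 - 242*p*v + 499*p + v^4 - 2*v^3 - 50*v^2 + 95*v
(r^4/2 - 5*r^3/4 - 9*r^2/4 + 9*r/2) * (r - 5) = r^5/2 - 15*r^4/4 + 4*r^3 + 63*r^2/4 - 45*r/2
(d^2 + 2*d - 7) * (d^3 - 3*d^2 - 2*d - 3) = d^5 - d^4 - 15*d^3 + 14*d^2 + 8*d + 21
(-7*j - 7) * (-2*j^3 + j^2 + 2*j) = 14*j^4 + 7*j^3 - 21*j^2 - 14*j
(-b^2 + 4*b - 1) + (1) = -b^2 + 4*b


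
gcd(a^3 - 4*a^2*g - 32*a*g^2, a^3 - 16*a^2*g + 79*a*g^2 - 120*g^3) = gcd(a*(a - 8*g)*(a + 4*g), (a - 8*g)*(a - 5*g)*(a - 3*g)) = a - 8*g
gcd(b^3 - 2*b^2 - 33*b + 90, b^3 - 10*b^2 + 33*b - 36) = b - 3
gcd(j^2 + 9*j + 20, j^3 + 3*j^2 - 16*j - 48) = j + 4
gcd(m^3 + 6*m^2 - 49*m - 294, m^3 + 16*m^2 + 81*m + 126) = m^2 + 13*m + 42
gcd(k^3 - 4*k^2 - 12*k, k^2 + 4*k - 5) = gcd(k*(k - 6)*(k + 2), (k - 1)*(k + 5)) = 1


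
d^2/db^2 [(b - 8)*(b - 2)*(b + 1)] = 6*b - 18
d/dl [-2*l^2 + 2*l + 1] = 2 - 4*l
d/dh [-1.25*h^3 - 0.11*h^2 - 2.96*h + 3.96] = -3.75*h^2 - 0.22*h - 2.96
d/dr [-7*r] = -7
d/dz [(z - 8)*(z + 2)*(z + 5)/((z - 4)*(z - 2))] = (z^4 - 12*z^3 + 76*z^2 + 144*z - 848)/(z^4 - 12*z^3 + 52*z^2 - 96*z + 64)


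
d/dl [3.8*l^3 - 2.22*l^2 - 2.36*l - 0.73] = 11.4*l^2 - 4.44*l - 2.36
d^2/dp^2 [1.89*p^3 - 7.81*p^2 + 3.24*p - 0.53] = 11.34*p - 15.62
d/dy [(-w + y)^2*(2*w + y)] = -3*w^2 + 3*y^2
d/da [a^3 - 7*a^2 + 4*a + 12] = 3*a^2 - 14*a + 4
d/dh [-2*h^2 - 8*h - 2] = -4*h - 8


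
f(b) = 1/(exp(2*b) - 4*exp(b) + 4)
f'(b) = (-2*exp(2*b) + 4*exp(b))/(exp(2*b) - 4*exp(b) + 4)^2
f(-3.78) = 0.26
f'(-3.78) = 0.01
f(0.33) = 2.70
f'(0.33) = 12.31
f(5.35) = 0.00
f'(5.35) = -0.00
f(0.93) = 3.50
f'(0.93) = -33.19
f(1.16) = 0.71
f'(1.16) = -3.79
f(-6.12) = 0.25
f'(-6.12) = 0.00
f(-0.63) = 0.46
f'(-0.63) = 0.34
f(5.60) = 0.00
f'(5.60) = -0.00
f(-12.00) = 0.25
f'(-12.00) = 0.00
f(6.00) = 0.00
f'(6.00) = 0.00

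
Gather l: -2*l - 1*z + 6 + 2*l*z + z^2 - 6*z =l*(2*z - 2) + z^2 - 7*z + 6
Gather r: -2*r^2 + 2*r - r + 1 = -2*r^2 + r + 1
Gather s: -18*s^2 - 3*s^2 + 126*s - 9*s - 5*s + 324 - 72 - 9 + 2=-21*s^2 + 112*s + 245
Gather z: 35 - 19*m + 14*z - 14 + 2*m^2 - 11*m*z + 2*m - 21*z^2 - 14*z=2*m^2 - 11*m*z - 17*m - 21*z^2 + 21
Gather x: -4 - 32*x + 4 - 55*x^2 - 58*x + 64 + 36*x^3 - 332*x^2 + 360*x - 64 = 36*x^3 - 387*x^2 + 270*x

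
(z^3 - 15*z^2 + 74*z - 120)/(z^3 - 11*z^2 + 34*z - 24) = (z - 5)/(z - 1)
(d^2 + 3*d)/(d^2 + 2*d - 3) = d/(d - 1)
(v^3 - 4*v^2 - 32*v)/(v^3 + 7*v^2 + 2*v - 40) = v*(v - 8)/(v^2 + 3*v - 10)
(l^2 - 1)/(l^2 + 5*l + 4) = (l - 1)/(l + 4)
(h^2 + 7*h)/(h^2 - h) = (h + 7)/(h - 1)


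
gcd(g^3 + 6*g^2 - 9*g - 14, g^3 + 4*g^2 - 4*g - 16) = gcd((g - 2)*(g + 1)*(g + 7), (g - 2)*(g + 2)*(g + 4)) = g - 2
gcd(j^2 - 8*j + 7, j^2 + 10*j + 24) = 1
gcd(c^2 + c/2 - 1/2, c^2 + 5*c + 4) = c + 1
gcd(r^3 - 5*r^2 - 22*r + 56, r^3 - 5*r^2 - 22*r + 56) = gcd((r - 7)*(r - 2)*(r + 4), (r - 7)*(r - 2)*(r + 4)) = r^3 - 5*r^2 - 22*r + 56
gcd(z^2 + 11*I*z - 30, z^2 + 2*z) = 1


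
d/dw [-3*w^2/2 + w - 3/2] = 1 - 3*w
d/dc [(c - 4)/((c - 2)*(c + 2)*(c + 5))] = (-2*c^3 + 7*c^2 + 40*c - 36)/(c^6 + 10*c^5 + 17*c^4 - 80*c^3 - 184*c^2 + 160*c + 400)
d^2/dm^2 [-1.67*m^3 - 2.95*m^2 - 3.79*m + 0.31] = -10.02*m - 5.9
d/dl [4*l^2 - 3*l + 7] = 8*l - 3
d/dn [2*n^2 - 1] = 4*n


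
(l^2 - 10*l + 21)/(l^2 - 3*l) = (l - 7)/l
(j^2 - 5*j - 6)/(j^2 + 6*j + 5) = (j - 6)/(j + 5)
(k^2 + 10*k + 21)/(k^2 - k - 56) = (k + 3)/(k - 8)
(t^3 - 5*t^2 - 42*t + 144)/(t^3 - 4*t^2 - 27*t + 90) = (t^2 - 2*t - 48)/(t^2 - t - 30)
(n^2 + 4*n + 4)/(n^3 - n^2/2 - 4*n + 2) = 2*(n + 2)/(2*n^2 - 5*n + 2)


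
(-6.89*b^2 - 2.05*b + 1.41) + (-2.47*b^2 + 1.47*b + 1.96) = -9.36*b^2 - 0.58*b + 3.37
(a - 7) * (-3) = 21 - 3*a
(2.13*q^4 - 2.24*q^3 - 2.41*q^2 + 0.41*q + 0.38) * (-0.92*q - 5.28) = -1.9596*q^5 - 9.1856*q^4 + 14.0444*q^3 + 12.3476*q^2 - 2.5144*q - 2.0064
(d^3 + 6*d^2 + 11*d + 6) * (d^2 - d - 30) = d^5 + 5*d^4 - 25*d^3 - 185*d^2 - 336*d - 180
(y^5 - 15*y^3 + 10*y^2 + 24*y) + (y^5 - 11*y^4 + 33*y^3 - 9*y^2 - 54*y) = 2*y^5 - 11*y^4 + 18*y^3 + y^2 - 30*y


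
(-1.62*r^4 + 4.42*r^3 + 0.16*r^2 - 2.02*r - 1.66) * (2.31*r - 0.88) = -3.7422*r^5 + 11.6358*r^4 - 3.52*r^3 - 4.807*r^2 - 2.057*r + 1.4608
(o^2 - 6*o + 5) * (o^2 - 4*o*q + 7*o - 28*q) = o^4 - 4*o^3*q + o^3 - 4*o^2*q - 37*o^2 + 148*o*q + 35*o - 140*q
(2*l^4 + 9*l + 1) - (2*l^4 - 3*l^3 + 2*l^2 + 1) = 3*l^3 - 2*l^2 + 9*l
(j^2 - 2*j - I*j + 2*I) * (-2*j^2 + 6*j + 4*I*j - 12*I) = -2*j^4 + 10*j^3 + 6*I*j^3 - 8*j^2 - 30*I*j^2 - 20*j + 36*I*j + 24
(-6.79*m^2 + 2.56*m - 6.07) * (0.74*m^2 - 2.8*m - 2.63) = -5.0246*m^4 + 20.9064*m^3 + 6.1979*m^2 + 10.2632*m + 15.9641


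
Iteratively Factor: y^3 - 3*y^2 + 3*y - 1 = (y - 1)*(y^2 - 2*y + 1) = (y - 1)^2*(y - 1)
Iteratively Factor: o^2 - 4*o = (o - 4)*(o)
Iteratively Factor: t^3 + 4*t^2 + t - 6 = (t + 2)*(t^2 + 2*t - 3) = (t - 1)*(t + 2)*(t + 3)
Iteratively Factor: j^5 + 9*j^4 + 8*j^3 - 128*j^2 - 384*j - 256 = (j + 4)*(j^4 + 5*j^3 - 12*j^2 - 80*j - 64) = (j + 1)*(j + 4)*(j^3 + 4*j^2 - 16*j - 64) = (j - 4)*(j + 1)*(j + 4)*(j^2 + 8*j + 16) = (j - 4)*(j + 1)*(j + 4)^2*(j + 4)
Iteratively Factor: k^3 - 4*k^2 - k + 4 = (k + 1)*(k^2 - 5*k + 4) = (k - 4)*(k + 1)*(k - 1)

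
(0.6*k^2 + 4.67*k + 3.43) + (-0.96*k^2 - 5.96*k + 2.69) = -0.36*k^2 - 1.29*k + 6.12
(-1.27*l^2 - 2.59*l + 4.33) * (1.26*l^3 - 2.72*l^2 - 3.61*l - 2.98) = -1.6002*l^5 + 0.191*l^4 + 17.0853*l^3 + 1.3569*l^2 - 7.9131*l - 12.9034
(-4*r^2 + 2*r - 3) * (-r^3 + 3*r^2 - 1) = 4*r^5 - 14*r^4 + 9*r^3 - 5*r^2 - 2*r + 3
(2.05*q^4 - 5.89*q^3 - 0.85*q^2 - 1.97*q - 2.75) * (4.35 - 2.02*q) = -4.141*q^5 + 20.8153*q^4 - 23.9045*q^3 + 0.2819*q^2 - 3.0145*q - 11.9625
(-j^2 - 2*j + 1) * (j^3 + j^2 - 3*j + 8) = -j^5 - 3*j^4 + 2*j^3 - j^2 - 19*j + 8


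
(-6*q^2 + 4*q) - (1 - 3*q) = -6*q^2 + 7*q - 1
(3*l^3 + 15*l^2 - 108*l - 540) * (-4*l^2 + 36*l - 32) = -12*l^5 + 48*l^4 + 876*l^3 - 2208*l^2 - 15984*l + 17280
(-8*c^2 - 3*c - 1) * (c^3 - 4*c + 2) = -8*c^5 - 3*c^4 + 31*c^3 - 4*c^2 - 2*c - 2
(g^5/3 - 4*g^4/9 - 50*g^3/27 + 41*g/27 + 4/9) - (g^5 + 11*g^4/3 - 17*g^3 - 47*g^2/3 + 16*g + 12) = -2*g^5/3 - 37*g^4/9 + 409*g^3/27 + 47*g^2/3 - 391*g/27 - 104/9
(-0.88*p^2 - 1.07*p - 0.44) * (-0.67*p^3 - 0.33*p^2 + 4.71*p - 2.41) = 0.5896*p^5 + 1.0073*p^4 - 3.4969*p^3 - 2.7737*p^2 + 0.5063*p + 1.0604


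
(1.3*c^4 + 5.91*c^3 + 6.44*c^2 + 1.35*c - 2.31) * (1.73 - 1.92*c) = -2.496*c^5 - 9.0982*c^4 - 2.1405*c^3 + 8.5492*c^2 + 6.7707*c - 3.9963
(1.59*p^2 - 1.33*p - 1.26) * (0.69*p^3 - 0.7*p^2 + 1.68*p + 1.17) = 1.0971*p^5 - 2.0307*p^4 + 2.7328*p^3 + 0.5079*p^2 - 3.6729*p - 1.4742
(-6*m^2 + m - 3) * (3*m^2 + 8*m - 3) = -18*m^4 - 45*m^3 + 17*m^2 - 27*m + 9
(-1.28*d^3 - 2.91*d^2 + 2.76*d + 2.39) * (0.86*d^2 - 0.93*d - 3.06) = -1.1008*d^5 - 1.3122*d^4 + 8.9967*d^3 + 8.3932*d^2 - 10.6683*d - 7.3134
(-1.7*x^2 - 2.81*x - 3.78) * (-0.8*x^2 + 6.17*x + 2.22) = 1.36*x^4 - 8.241*x^3 - 18.0877*x^2 - 29.5608*x - 8.3916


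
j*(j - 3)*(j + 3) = j^3 - 9*j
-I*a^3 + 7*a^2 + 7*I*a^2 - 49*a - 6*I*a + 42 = (a - 6)*(a + 7*I)*(-I*a + I)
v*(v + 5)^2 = v^3 + 10*v^2 + 25*v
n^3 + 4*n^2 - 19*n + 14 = (n - 2)*(n - 1)*(n + 7)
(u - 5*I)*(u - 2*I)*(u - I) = u^3 - 8*I*u^2 - 17*u + 10*I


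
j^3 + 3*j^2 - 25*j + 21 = (j - 3)*(j - 1)*(j + 7)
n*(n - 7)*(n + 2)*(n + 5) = n^4 - 39*n^2 - 70*n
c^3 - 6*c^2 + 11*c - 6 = (c - 3)*(c - 2)*(c - 1)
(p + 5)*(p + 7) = p^2 + 12*p + 35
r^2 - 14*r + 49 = (r - 7)^2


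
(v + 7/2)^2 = v^2 + 7*v + 49/4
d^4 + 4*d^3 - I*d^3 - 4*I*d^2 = d^2*(d + 4)*(d - I)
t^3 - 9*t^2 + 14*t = t*(t - 7)*(t - 2)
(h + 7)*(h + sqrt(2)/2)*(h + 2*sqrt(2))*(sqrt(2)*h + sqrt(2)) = sqrt(2)*h^4 + 5*h^3 + 8*sqrt(2)*h^3 + 9*sqrt(2)*h^2 + 40*h^2 + 16*sqrt(2)*h + 35*h + 14*sqrt(2)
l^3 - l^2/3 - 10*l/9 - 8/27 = (l - 4/3)*(l + 1/3)*(l + 2/3)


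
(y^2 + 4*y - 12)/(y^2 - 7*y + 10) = (y + 6)/(y - 5)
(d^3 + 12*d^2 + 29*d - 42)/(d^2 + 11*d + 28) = (d^2 + 5*d - 6)/(d + 4)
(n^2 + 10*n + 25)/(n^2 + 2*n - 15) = (n + 5)/(n - 3)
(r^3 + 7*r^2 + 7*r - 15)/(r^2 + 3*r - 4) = (r^2 + 8*r + 15)/(r + 4)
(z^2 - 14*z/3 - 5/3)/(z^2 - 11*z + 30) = (z + 1/3)/(z - 6)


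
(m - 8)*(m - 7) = m^2 - 15*m + 56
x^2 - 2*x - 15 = (x - 5)*(x + 3)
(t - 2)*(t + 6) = t^2 + 4*t - 12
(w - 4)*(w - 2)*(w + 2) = w^3 - 4*w^2 - 4*w + 16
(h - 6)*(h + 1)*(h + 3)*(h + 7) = h^4 + 5*h^3 - 35*h^2 - 165*h - 126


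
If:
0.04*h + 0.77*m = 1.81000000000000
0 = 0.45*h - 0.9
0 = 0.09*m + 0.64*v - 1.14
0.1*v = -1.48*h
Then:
No Solution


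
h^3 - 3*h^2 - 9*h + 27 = (h - 3)^2*(h + 3)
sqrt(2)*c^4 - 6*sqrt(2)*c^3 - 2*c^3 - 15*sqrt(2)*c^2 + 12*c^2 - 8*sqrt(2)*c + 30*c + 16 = (c - 8)*(c + 1)*(c - sqrt(2))*(sqrt(2)*c + sqrt(2))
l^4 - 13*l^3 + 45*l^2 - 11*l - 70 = (l - 7)*(l - 5)*(l - 2)*(l + 1)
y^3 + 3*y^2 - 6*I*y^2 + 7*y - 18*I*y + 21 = (y + 3)*(y - 7*I)*(y + I)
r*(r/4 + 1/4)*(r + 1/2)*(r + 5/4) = r^4/4 + 11*r^3/16 + 19*r^2/32 + 5*r/32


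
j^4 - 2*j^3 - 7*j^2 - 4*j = j*(j - 4)*(j + 1)^2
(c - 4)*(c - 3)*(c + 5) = c^3 - 2*c^2 - 23*c + 60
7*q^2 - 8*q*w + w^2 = (-7*q + w)*(-q + w)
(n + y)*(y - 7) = n*y - 7*n + y^2 - 7*y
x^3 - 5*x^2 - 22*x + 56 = (x - 7)*(x - 2)*(x + 4)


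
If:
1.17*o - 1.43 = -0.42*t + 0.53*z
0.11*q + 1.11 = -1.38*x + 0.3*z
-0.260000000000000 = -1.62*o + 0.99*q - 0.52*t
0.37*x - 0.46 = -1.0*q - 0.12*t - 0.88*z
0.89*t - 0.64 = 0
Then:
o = 0.70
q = 1.26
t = 0.72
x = -1.03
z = -0.58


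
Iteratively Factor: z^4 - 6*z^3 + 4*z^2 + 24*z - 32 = (z + 2)*(z^3 - 8*z^2 + 20*z - 16) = (z - 4)*(z + 2)*(z^2 - 4*z + 4) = (z - 4)*(z - 2)*(z + 2)*(z - 2)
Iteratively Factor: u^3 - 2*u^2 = (u)*(u^2 - 2*u) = u*(u - 2)*(u)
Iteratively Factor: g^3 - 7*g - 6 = (g + 2)*(g^2 - 2*g - 3) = (g - 3)*(g + 2)*(g + 1)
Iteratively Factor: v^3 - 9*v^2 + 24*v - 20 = (v - 2)*(v^2 - 7*v + 10) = (v - 2)^2*(v - 5)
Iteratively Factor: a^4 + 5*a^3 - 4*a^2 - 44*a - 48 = (a + 4)*(a^3 + a^2 - 8*a - 12) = (a + 2)*(a + 4)*(a^2 - a - 6) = (a + 2)^2*(a + 4)*(a - 3)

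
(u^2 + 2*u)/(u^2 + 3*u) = (u + 2)/(u + 3)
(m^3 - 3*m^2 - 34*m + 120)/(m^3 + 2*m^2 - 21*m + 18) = (m^2 - 9*m + 20)/(m^2 - 4*m + 3)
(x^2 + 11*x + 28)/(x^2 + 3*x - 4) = (x + 7)/(x - 1)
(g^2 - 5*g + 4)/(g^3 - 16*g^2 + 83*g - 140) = (g - 1)/(g^2 - 12*g + 35)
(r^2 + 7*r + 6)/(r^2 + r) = (r + 6)/r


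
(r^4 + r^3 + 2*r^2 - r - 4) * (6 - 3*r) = -3*r^5 + 3*r^4 + 15*r^2 + 6*r - 24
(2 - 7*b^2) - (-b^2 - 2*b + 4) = -6*b^2 + 2*b - 2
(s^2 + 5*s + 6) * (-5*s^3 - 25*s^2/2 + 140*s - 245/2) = -5*s^5 - 75*s^4/2 + 95*s^3/2 + 1005*s^2/2 + 455*s/2 - 735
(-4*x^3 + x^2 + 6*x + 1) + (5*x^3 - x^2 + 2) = x^3 + 6*x + 3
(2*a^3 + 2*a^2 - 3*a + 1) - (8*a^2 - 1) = 2*a^3 - 6*a^2 - 3*a + 2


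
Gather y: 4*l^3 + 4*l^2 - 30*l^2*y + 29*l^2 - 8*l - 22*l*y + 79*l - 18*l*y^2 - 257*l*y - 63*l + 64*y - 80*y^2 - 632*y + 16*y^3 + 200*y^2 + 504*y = 4*l^3 + 33*l^2 + 8*l + 16*y^3 + y^2*(120 - 18*l) + y*(-30*l^2 - 279*l - 64)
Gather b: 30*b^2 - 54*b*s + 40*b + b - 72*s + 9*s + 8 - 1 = 30*b^2 + b*(41 - 54*s) - 63*s + 7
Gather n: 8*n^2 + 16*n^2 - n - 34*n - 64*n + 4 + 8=24*n^2 - 99*n + 12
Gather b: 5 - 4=1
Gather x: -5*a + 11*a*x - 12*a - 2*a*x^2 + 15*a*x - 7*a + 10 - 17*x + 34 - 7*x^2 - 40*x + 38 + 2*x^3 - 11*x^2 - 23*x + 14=-24*a + 2*x^3 + x^2*(-2*a - 18) + x*(26*a - 80) + 96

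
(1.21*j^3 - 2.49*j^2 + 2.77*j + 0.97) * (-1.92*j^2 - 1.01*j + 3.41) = -2.3232*j^5 + 3.5587*j^4 + 1.3226*j^3 - 13.151*j^2 + 8.466*j + 3.3077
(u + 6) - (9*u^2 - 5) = -9*u^2 + u + 11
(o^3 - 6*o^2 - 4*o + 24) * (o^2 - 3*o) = o^5 - 9*o^4 + 14*o^3 + 36*o^2 - 72*o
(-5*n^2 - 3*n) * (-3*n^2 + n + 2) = 15*n^4 + 4*n^3 - 13*n^2 - 6*n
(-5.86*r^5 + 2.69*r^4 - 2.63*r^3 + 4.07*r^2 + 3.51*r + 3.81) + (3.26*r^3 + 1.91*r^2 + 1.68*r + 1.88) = -5.86*r^5 + 2.69*r^4 + 0.63*r^3 + 5.98*r^2 + 5.19*r + 5.69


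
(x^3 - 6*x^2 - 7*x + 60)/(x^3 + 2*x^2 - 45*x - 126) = (x^2 - 9*x + 20)/(x^2 - x - 42)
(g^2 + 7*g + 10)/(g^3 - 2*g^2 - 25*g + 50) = (g + 2)/(g^2 - 7*g + 10)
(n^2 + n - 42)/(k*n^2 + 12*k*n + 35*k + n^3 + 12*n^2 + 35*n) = (n - 6)/(k*n + 5*k + n^2 + 5*n)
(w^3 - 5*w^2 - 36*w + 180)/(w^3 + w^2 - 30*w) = (w - 6)/w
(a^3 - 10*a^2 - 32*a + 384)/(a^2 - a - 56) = (a^2 - 2*a - 48)/(a + 7)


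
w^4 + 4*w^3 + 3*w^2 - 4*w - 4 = (w - 1)*(w + 1)*(w + 2)^2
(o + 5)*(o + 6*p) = o^2 + 6*o*p + 5*o + 30*p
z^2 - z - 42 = (z - 7)*(z + 6)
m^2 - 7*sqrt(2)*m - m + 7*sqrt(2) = (m - 1)*(m - 7*sqrt(2))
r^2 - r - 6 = (r - 3)*(r + 2)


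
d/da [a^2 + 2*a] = 2*a + 2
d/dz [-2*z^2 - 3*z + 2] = -4*z - 3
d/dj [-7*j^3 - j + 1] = -21*j^2 - 1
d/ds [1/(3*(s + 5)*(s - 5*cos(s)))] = -(s + (s + 5)*(5*sin(s) + 1) - 5*cos(s))/(3*(s + 5)^2*(s - 5*cos(s))^2)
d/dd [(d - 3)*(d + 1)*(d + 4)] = 3*d^2 + 4*d - 11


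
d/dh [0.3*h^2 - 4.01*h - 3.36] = 0.6*h - 4.01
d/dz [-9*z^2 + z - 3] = 1 - 18*z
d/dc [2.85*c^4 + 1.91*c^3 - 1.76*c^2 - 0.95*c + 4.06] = 11.4*c^3 + 5.73*c^2 - 3.52*c - 0.95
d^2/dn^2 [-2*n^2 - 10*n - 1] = -4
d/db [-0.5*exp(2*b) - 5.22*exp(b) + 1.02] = (-1.0*exp(b) - 5.22)*exp(b)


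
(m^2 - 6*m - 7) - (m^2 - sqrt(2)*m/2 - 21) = -6*m + sqrt(2)*m/2 + 14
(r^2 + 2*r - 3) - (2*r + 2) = r^2 - 5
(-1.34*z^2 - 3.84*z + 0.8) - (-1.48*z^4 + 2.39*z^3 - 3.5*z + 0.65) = 1.48*z^4 - 2.39*z^3 - 1.34*z^2 - 0.34*z + 0.15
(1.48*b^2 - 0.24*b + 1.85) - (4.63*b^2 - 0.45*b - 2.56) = -3.15*b^2 + 0.21*b + 4.41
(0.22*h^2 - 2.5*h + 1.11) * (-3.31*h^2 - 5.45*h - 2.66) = -0.7282*h^4 + 7.076*h^3 + 9.3657*h^2 + 0.600499999999999*h - 2.9526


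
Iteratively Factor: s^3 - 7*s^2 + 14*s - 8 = (s - 1)*(s^2 - 6*s + 8) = (s - 2)*(s - 1)*(s - 4)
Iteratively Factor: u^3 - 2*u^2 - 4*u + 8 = (u + 2)*(u^2 - 4*u + 4) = (u - 2)*(u + 2)*(u - 2)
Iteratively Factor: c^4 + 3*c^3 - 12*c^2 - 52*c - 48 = (c - 4)*(c^3 + 7*c^2 + 16*c + 12) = (c - 4)*(c + 2)*(c^2 + 5*c + 6) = (c - 4)*(c + 2)^2*(c + 3)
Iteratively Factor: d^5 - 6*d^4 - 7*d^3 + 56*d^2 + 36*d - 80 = (d - 1)*(d^4 - 5*d^3 - 12*d^2 + 44*d + 80) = (d - 1)*(d + 2)*(d^3 - 7*d^2 + 2*d + 40) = (d - 5)*(d - 1)*(d + 2)*(d^2 - 2*d - 8) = (d - 5)*(d - 1)*(d + 2)^2*(d - 4)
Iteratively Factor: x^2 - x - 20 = (x - 5)*(x + 4)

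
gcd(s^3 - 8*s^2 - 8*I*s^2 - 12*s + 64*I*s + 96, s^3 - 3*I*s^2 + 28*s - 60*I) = s^2 - 8*I*s - 12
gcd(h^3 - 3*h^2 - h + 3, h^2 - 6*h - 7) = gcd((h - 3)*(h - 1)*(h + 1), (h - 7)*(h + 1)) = h + 1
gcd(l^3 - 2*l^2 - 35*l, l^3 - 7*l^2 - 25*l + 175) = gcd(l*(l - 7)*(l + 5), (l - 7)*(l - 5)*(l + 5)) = l^2 - 2*l - 35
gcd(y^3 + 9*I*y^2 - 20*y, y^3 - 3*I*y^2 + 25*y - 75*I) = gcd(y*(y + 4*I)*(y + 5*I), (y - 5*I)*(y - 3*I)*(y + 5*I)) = y + 5*I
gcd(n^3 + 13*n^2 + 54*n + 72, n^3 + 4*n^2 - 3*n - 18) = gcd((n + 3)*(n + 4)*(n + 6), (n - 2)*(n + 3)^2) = n + 3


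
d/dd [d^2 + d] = 2*d + 1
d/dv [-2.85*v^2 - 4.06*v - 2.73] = -5.7*v - 4.06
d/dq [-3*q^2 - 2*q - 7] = -6*q - 2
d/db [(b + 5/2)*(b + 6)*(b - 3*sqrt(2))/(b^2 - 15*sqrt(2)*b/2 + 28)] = (4*b^4 - 60*sqrt(2)*b^3 - 153*sqrt(2)*b^2 + 456*b^2 - 312*sqrt(2)*b + 1904*b - 2856*sqrt(2) - 1020)/(2*(2*b^4 - 30*sqrt(2)*b^3 + 337*b^2 - 840*sqrt(2)*b + 1568))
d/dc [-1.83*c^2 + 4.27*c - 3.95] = 4.27 - 3.66*c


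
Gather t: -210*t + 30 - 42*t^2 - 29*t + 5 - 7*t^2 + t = -49*t^2 - 238*t + 35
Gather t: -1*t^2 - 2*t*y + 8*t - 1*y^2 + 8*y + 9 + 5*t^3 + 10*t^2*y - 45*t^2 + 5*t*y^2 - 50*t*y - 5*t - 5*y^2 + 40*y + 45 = 5*t^3 + t^2*(10*y - 46) + t*(5*y^2 - 52*y + 3) - 6*y^2 + 48*y + 54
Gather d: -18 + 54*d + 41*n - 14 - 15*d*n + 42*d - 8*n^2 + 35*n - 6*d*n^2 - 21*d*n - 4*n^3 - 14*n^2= d*(-6*n^2 - 36*n + 96) - 4*n^3 - 22*n^2 + 76*n - 32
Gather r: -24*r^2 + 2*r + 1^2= -24*r^2 + 2*r + 1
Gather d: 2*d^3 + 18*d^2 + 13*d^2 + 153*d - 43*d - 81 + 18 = 2*d^3 + 31*d^2 + 110*d - 63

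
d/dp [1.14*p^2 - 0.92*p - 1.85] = 2.28*p - 0.92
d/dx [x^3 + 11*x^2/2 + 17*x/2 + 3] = 3*x^2 + 11*x + 17/2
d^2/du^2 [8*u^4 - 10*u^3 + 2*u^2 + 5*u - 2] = 96*u^2 - 60*u + 4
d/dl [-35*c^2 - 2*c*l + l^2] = -2*c + 2*l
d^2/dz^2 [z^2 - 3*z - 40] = 2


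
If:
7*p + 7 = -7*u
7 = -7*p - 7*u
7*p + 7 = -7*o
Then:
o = u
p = -u - 1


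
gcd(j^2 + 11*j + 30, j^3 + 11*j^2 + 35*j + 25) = j + 5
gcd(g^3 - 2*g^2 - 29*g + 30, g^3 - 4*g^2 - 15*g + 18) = g^2 - 7*g + 6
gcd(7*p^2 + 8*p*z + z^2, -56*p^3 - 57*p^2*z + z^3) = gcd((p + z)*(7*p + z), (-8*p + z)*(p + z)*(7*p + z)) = 7*p^2 + 8*p*z + z^2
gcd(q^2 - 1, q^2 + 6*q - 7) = q - 1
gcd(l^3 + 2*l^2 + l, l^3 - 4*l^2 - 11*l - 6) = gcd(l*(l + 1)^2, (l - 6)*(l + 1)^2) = l^2 + 2*l + 1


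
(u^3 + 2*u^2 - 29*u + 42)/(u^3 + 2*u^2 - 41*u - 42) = (u^2 - 5*u + 6)/(u^2 - 5*u - 6)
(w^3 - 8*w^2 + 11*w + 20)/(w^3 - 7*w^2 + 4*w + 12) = (w^2 - 9*w + 20)/(w^2 - 8*w + 12)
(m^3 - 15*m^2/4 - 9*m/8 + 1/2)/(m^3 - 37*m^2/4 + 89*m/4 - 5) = (m + 1/2)/(m - 5)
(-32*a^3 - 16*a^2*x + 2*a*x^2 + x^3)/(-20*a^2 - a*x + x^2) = (-8*a^2 - 2*a*x + x^2)/(-5*a + x)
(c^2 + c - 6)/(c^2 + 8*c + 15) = (c - 2)/(c + 5)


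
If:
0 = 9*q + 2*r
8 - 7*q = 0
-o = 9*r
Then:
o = 324/7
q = 8/7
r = -36/7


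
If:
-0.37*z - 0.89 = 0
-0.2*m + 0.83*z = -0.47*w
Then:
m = 2.35*w - 9.98243243243243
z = -2.41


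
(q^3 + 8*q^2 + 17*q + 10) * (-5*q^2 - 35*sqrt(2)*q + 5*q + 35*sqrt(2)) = -5*q^5 - 35*sqrt(2)*q^4 - 35*q^4 - 245*sqrt(2)*q^3 - 45*q^3 - 315*sqrt(2)*q^2 + 35*q^2 + 50*q + 245*sqrt(2)*q + 350*sqrt(2)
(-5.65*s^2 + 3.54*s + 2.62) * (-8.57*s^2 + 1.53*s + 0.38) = 48.4205*s^4 - 38.9823*s^3 - 19.1842*s^2 + 5.3538*s + 0.9956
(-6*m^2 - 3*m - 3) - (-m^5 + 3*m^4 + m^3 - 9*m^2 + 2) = m^5 - 3*m^4 - m^3 + 3*m^2 - 3*m - 5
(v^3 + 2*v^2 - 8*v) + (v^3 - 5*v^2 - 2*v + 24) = 2*v^3 - 3*v^2 - 10*v + 24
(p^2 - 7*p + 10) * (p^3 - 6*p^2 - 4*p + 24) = p^5 - 13*p^4 + 48*p^3 - 8*p^2 - 208*p + 240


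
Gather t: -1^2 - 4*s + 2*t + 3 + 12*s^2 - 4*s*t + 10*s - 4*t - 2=12*s^2 + 6*s + t*(-4*s - 2)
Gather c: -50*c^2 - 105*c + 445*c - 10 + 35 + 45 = -50*c^2 + 340*c + 70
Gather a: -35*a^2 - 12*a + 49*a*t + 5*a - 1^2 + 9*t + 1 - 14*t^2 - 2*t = -35*a^2 + a*(49*t - 7) - 14*t^2 + 7*t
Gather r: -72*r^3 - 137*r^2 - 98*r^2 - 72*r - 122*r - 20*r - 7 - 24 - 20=-72*r^3 - 235*r^2 - 214*r - 51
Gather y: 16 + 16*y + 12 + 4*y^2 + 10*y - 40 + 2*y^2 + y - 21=6*y^2 + 27*y - 33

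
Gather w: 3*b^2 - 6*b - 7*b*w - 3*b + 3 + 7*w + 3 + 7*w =3*b^2 - 9*b + w*(14 - 7*b) + 6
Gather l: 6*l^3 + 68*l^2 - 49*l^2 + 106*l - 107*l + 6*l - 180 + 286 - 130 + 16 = 6*l^3 + 19*l^2 + 5*l - 8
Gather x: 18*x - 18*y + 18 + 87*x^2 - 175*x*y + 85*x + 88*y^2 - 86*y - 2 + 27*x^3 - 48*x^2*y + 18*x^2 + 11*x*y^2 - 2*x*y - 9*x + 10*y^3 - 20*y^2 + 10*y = 27*x^3 + x^2*(105 - 48*y) + x*(11*y^2 - 177*y + 94) + 10*y^3 + 68*y^2 - 94*y + 16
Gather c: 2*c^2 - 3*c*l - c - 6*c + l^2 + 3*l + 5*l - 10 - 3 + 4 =2*c^2 + c*(-3*l - 7) + l^2 + 8*l - 9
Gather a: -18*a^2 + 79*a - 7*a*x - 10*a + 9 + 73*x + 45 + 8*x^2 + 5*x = -18*a^2 + a*(69 - 7*x) + 8*x^2 + 78*x + 54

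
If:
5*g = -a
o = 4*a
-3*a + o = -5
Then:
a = -5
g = 1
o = -20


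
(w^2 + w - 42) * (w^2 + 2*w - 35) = w^4 + 3*w^3 - 75*w^2 - 119*w + 1470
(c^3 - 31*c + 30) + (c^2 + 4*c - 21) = c^3 + c^2 - 27*c + 9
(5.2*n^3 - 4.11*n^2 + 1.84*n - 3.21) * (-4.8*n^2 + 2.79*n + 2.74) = -24.96*n^5 + 34.236*n^4 - 6.0509*n^3 + 9.2802*n^2 - 3.9143*n - 8.7954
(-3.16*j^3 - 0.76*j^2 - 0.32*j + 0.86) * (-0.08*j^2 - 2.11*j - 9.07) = 0.2528*j^5 + 6.7284*j^4 + 30.2904*j^3 + 7.4996*j^2 + 1.0878*j - 7.8002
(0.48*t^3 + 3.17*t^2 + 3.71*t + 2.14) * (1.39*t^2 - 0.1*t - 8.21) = 0.6672*t^5 + 4.3583*t^4 + 0.899099999999999*t^3 - 23.4221*t^2 - 30.6731*t - 17.5694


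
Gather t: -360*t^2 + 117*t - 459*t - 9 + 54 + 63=-360*t^2 - 342*t + 108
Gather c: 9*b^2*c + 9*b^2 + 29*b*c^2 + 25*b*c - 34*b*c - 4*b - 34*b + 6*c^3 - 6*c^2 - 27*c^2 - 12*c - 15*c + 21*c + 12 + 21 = 9*b^2 - 38*b + 6*c^3 + c^2*(29*b - 33) + c*(9*b^2 - 9*b - 6) + 33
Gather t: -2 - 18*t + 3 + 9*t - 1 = -9*t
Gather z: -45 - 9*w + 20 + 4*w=-5*w - 25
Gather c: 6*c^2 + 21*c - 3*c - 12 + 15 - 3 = 6*c^2 + 18*c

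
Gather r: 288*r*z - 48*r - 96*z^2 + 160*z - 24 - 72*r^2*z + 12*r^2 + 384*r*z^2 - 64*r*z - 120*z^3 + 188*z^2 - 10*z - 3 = r^2*(12 - 72*z) + r*(384*z^2 + 224*z - 48) - 120*z^3 + 92*z^2 + 150*z - 27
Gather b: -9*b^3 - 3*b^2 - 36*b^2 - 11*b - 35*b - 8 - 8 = -9*b^3 - 39*b^2 - 46*b - 16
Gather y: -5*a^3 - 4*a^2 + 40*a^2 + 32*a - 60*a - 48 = -5*a^3 + 36*a^2 - 28*a - 48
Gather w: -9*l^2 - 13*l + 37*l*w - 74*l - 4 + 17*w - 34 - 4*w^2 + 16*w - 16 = -9*l^2 - 87*l - 4*w^2 + w*(37*l + 33) - 54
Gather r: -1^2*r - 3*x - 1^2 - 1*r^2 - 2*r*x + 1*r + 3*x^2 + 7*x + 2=-r^2 - 2*r*x + 3*x^2 + 4*x + 1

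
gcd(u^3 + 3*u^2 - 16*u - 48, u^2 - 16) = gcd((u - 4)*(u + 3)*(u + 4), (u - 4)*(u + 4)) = u^2 - 16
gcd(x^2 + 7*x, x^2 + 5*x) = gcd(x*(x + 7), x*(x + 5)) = x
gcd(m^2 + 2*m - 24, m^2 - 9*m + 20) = m - 4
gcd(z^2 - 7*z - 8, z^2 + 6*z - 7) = 1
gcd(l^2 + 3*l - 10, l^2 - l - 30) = l + 5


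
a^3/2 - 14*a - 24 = (a/2 + 1)*(a - 6)*(a + 4)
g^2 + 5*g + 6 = (g + 2)*(g + 3)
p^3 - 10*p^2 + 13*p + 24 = (p - 8)*(p - 3)*(p + 1)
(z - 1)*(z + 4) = z^2 + 3*z - 4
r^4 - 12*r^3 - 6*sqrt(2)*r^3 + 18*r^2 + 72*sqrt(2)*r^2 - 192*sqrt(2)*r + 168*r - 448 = (r - 8)*(r - 4)*(r - 7*sqrt(2))*(r + sqrt(2))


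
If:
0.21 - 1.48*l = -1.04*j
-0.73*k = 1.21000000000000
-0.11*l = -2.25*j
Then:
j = 0.01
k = -1.66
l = 0.15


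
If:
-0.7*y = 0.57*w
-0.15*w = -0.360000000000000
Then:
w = 2.40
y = -1.95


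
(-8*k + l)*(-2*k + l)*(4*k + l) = 64*k^3 - 24*k^2*l - 6*k*l^2 + l^3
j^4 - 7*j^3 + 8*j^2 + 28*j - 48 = (j - 4)*(j - 3)*(j - 2)*(j + 2)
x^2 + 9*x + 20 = (x + 4)*(x + 5)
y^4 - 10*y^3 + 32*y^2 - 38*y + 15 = (y - 5)*(y - 3)*(y - 1)^2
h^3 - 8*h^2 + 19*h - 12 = (h - 4)*(h - 3)*(h - 1)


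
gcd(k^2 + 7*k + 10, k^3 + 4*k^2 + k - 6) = k + 2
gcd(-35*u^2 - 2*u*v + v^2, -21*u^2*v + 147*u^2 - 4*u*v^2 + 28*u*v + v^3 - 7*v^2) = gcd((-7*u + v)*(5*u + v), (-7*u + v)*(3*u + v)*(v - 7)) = 7*u - v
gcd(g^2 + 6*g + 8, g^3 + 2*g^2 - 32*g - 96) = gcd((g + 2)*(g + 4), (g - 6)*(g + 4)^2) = g + 4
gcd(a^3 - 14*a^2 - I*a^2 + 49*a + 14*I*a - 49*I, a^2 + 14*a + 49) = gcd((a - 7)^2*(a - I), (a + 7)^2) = 1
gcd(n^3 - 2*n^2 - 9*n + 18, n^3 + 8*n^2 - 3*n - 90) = n - 3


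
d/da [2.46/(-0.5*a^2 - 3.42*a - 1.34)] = (2.46*a + 8.4132)/(0.5*a^2 + 3.42*a + 1.34)^2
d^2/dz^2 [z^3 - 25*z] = 6*z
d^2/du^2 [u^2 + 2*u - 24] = 2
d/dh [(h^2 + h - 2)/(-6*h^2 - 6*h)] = (-2*h - 1)/(3*h^2*(h^2 + 2*h + 1))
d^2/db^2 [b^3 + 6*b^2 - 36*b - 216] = 6*b + 12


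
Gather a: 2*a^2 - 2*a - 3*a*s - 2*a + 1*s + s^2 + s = 2*a^2 + a*(-3*s - 4) + s^2 + 2*s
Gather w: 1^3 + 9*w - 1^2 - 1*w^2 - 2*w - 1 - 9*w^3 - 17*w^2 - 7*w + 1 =-9*w^3 - 18*w^2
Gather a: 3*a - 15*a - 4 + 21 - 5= 12 - 12*a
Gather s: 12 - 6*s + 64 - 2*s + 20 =96 - 8*s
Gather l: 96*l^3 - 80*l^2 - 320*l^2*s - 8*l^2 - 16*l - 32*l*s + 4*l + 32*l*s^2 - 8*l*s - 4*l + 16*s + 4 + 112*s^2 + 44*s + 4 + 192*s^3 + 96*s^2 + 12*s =96*l^3 + l^2*(-320*s - 88) + l*(32*s^2 - 40*s - 16) + 192*s^3 + 208*s^2 + 72*s + 8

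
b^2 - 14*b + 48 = (b - 8)*(b - 6)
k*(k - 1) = k^2 - k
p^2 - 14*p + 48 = (p - 8)*(p - 6)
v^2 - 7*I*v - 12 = (v - 4*I)*(v - 3*I)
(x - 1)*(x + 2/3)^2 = x^3 + x^2/3 - 8*x/9 - 4/9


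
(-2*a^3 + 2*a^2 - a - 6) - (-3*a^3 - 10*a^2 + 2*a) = a^3 + 12*a^2 - 3*a - 6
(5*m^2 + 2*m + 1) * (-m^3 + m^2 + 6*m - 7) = -5*m^5 + 3*m^4 + 31*m^3 - 22*m^2 - 8*m - 7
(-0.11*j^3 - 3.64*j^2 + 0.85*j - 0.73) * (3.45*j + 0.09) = -0.3795*j^4 - 12.5679*j^3 + 2.6049*j^2 - 2.442*j - 0.0657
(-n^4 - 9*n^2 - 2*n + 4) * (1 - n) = n^5 - n^4 + 9*n^3 - 7*n^2 - 6*n + 4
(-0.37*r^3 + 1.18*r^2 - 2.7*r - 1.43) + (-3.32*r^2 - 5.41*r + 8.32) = -0.37*r^3 - 2.14*r^2 - 8.11*r + 6.89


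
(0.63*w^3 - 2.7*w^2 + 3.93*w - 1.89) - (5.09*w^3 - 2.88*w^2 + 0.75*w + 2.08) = -4.46*w^3 + 0.18*w^2 + 3.18*w - 3.97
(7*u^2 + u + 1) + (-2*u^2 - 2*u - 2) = 5*u^2 - u - 1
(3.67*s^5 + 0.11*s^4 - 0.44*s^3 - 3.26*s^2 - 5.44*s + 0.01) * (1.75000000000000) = 6.4225*s^5 + 0.1925*s^4 - 0.77*s^3 - 5.705*s^2 - 9.52*s + 0.0175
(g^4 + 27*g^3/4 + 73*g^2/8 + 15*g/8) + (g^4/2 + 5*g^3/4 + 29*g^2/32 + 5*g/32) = 3*g^4/2 + 8*g^3 + 321*g^2/32 + 65*g/32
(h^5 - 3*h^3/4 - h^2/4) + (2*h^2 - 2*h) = h^5 - 3*h^3/4 + 7*h^2/4 - 2*h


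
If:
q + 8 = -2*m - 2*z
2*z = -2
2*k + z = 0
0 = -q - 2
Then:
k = 1/2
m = -2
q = -2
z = -1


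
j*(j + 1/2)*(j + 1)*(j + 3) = j^4 + 9*j^3/2 + 5*j^2 + 3*j/2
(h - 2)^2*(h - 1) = h^3 - 5*h^2 + 8*h - 4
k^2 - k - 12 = (k - 4)*(k + 3)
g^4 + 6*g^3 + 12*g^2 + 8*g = g*(g + 2)^3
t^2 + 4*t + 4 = (t + 2)^2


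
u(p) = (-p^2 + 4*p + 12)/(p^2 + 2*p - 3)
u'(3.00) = -1.00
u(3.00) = 1.25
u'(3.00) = -1.00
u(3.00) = 1.25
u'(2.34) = -2.17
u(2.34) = 2.22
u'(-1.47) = -1.58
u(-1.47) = -1.05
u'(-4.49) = -1.14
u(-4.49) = -3.19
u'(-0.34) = -2.41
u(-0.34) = -2.95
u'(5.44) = -0.22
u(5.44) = 0.11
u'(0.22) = -6.38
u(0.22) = -5.11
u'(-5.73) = -0.38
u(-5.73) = -2.38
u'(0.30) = -7.86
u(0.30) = -5.68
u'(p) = (4 - 2*p)/(p^2 + 2*p - 3) + (-2*p - 2)*(-p^2 + 4*p + 12)/(p^2 + 2*p - 3)^2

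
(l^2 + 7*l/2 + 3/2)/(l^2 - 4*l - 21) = (l + 1/2)/(l - 7)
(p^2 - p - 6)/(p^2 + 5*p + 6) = (p - 3)/(p + 3)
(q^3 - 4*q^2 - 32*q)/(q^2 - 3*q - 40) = q*(q + 4)/(q + 5)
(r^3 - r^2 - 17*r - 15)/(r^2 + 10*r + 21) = (r^2 - 4*r - 5)/(r + 7)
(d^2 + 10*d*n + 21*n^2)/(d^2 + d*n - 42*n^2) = (d + 3*n)/(d - 6*n)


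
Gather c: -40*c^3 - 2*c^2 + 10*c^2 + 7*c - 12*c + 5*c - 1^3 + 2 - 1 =-40*c^3 + 8*c^2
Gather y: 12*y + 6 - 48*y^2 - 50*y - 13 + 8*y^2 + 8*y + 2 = -40*y^2 - 30*y - 5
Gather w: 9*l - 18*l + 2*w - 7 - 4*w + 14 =-9*l - 2*w + 7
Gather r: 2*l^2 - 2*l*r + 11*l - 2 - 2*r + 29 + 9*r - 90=2*l^2 + 11*l + r*(7 - 2*l) - 63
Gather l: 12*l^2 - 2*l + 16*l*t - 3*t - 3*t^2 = 12*l^2 + l*(16*t - 2) - 3*t^2 - 3*t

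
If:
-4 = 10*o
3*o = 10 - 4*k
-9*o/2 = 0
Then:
No Solution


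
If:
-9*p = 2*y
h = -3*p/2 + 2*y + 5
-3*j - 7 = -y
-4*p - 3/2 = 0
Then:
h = 143/16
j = -85/48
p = -3/8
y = 27/16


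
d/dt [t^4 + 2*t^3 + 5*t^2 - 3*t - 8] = 4*t^3 + 6*t^2 + 10*t - 3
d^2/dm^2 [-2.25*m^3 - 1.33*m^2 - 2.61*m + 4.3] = -13.5*m - 2.66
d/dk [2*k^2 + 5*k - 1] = 4*k + 5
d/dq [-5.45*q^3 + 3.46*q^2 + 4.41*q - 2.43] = -16.35*q^2 + 6.92*q + 4.41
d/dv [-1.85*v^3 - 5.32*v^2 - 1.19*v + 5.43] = -5.55*v^2 - 10.64*v - 1.19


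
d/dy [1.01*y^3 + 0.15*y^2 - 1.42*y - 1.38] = 3.03*y^2 + 0.3*y - 1.42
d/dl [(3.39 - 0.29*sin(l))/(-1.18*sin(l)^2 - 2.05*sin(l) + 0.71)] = (-0.3422*sin(l)^2 + 8.0004*sin(l) + 6.7436)*cos(l)/(1.3924*sin(l)^4 + 4.838*sin(l)^3 + 2.5269*sin(l)^2 - 2.911*sin(l) + 0.5041)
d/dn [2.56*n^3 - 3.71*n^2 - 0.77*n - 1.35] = 7.68*n^2 - 7.42*n - 0.77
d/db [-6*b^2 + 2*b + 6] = 2 - 12*b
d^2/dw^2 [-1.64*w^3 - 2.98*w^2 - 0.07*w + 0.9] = -9.84*w - 5.96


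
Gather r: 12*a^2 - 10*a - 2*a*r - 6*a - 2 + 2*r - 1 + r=12*a^2 - 16*a + r*(3 - 2*a) - 3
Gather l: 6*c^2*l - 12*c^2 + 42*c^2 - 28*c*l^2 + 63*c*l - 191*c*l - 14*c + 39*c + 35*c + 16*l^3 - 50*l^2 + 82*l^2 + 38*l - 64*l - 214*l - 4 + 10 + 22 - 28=30*c^2 + 60*c + 16*l^3 + l^2*(32 - 28*c) + l*(6*c^2 - 128*c - 240)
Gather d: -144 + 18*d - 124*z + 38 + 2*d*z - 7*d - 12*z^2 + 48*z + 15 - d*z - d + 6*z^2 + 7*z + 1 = d*(z + 10) - 6*z^2 - 69*z - 90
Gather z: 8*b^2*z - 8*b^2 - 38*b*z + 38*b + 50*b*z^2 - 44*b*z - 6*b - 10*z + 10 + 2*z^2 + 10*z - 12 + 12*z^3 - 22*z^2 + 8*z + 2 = -8*b^2 + 32*b + 12*z^3 + z^2*(50*b - 20) + z*(8*b^2 - 82*b + 8)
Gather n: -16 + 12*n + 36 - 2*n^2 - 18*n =-2*n^2 - 6*n + 20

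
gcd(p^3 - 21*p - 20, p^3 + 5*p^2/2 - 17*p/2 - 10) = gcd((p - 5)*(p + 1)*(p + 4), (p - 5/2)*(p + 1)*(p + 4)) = p^2 + 5*p + 4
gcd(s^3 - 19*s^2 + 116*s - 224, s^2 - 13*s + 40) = s - 8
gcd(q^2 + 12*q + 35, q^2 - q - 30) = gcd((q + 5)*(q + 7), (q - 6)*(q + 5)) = q + 5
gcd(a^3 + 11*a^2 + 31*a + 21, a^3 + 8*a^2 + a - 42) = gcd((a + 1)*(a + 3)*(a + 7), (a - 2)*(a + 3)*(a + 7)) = a^2 + 10*a + 21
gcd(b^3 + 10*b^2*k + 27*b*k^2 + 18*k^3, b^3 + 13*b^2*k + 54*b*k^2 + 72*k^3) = b^2 + 9*b*k + 18*k^2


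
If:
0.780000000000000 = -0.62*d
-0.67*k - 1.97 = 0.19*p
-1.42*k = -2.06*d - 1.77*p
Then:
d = -1.26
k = -2.73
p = -0.73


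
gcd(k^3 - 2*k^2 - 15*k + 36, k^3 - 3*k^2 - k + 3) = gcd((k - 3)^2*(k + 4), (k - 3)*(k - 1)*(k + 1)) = k - 3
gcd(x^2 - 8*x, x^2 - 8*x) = x^2 - 8*x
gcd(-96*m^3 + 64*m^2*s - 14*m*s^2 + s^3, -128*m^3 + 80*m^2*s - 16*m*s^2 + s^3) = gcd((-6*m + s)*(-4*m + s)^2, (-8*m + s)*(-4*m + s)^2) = 16*m^2 - 8*m*s + s^2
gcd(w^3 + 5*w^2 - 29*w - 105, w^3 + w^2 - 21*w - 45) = w^2 - 2*w - 15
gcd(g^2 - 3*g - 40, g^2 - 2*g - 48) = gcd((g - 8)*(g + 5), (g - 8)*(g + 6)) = g - 8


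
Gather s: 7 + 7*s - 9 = 7*s - 2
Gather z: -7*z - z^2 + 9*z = -z^2 + 2*z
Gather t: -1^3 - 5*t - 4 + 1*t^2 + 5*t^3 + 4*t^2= 5*t^3 + 5*t^2 - 5*t - 5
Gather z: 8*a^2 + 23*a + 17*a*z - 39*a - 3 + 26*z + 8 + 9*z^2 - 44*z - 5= 8*a^2 - 16*a + 9*z^2 + z*(17*a - 18)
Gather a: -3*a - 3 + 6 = 3 - 3*a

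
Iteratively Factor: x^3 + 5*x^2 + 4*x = (x + 4)*(x^2 + x) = x*(x + 4)*(x + 1)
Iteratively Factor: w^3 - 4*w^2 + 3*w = (w)*(w^2 - 4*w + 3) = w*(w - 1)*(w - 3)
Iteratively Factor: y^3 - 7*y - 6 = (y - 3)*(y^2 + 3*y + 2) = (y - 3)*(y + 1)*(y + 2)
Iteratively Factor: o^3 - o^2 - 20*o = (o + 4)*(o^2 - 5*o) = o*(o + 4)*(o - 5)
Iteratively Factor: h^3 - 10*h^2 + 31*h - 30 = (h - 2)*(h^2 - 8*h + 15) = (h - 3)*(h - 2)*(h - 5)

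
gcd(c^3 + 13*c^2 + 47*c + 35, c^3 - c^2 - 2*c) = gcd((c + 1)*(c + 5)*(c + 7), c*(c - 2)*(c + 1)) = c + 1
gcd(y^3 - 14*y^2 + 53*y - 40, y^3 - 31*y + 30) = y^2 - 6*y + 5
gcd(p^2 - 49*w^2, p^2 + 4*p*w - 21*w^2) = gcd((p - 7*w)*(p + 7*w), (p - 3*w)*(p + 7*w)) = p + 7*w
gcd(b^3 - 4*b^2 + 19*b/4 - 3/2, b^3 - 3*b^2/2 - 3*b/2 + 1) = b^2 - 5*b/2 + 1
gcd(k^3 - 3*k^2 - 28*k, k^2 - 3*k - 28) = k^2 - 3*k - 28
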